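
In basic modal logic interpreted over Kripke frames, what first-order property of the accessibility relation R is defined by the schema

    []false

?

Emptiness of R

This is the Ver axiom.
Its frame correspondent is emptiness of R — forall x forall y ~Rxy.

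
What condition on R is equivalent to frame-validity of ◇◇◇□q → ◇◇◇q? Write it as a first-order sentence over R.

This is a Sahlqvist (Geach-type) schema ◇^3□^1q → □^0◇^3q.
Minimal-valuation argument: fix x; take any y with xR^3y and any z with xR^0z. Set V(q) to the set of worlds R-reachable from y in exactly 1 step. Then □^1q holds at y, so the antecedent holds at x; validity forces ◇^3q at z, giving a w with zR^3w and yR^1w.
First-order correspondent: ∀x ∀y (xR³y → ∃w (yRw ∧ xR³w)).

∀x ∀y (xR³y → ∃w (yRw ∧ xR³w))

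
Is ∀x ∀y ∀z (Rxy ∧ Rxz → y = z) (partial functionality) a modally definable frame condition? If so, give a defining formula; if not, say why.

Definable; ◇r → □r defines it

This is a Sahlqvist condition; the CD axiom ◇r → □r defines it.
Suppose ◇r→□r is valid. Take Rxy, Rxz and set V(r)={y}. Then ◇r at x, so □r at x, so r at z, i.e. z=y.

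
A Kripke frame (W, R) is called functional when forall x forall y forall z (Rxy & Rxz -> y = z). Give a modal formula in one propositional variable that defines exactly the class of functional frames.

The condition is partial functionality. The CD schema ◇s → □s defines it.
Suppose ◇s→□s is valid. Take Rxy, Rxz and set V(s)={y}. Then ◇s at x, so □s at x, so s at z, i.e. z=y.

◇s → □s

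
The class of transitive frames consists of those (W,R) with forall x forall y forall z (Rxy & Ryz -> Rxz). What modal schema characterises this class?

This is transitivity; the standard corresponding axiom is 4: □s → □□s.
Suppose □s→□□s is valid. Take Rxy, Ryz and set V(s)={w : Rxw}. Then □s at x, so □□s at x, so □s at y, so s at z, i.e. Rxz.

□s → □□s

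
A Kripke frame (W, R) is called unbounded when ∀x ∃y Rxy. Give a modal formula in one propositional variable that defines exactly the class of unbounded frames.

This is seriality; the standard corresponding axiom is D: □s → ◇s.
Suppose □s→◇s is valid. At any x set V(s)=W. Then □s at x, so ◇s at x, so x has a successor.

□s → ◇s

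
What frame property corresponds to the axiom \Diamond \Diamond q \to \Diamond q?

Replacing q by ¬q and contraposing gives the equivalent schema □q → □□q.
Suppose □q→□□q is valid. Take Rxy, Ryz and set V(q)={w : Rxw}. Then □q at x, so □□q at x, so □q at y, so q at z, i.e. Rxz.

transitivity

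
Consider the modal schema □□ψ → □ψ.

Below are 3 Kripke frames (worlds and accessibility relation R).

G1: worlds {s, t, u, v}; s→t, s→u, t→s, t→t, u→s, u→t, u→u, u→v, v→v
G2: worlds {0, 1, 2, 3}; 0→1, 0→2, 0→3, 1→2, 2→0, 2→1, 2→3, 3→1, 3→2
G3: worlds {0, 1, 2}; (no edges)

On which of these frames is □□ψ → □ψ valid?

G1, G3

This is the axiom for density; its first-order frame correspondent is ∀x ∀y (Rxy → ∃z (Rxz ∧ Rzy)).
G1: holds.
G2: fails — R12 but no z with R1z and Rz2.
G3: holds.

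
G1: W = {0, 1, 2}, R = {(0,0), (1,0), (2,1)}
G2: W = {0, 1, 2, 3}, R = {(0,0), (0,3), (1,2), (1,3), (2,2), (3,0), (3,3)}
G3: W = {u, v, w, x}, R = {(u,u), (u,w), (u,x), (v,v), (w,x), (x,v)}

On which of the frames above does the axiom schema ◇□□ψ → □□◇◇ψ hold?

Frame correspondent (Sahlqvist): ∀x ∀y ∀z ((xRy ∧ xR²z) → ∃w (yR²w ∧ zR²w)) — i.e. a generalized confluence (Geach) condition.
G1: satisfies the condition.
G2: fails — 1R2, 1R²0 but no w with 2R²w and 0R²w.
G3: satisfies the condition.
Valid on: G1, G3.

G1, G3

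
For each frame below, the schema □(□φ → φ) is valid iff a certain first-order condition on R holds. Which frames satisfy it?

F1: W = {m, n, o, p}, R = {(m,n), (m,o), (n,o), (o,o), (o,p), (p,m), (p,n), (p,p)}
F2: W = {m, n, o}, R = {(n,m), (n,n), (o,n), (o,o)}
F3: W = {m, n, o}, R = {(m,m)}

The schema corresponds to shift-reflexivity: ∀x ∀y (Rxy → Ryy).
F1: fails — Rpm but not Rmm.
F2: fails — Rnm but not Rmm.
F3: condition met.

F3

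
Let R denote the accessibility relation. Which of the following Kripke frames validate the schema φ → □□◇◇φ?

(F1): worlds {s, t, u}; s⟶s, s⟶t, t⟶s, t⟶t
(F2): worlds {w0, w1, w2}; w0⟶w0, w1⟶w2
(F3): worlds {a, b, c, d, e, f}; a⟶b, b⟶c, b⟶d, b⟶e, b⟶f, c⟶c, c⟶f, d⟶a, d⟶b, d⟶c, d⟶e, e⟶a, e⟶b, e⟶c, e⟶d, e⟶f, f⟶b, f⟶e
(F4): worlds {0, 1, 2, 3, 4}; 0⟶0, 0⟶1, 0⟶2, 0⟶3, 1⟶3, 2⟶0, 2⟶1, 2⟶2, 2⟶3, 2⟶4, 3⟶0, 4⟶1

Frame correspondent (Sahlqvist): ∀x ∀z (xR²z → ∃w (x = w ∧ zR²w)) — i.e. a generalized confluence (Geach) condition.
(F1): holds.
(F2): holds.
(F3): fails — aR²c but no w with a=w and cR²w.
(F4): fails — 0R²4 but no w with 0=w and 4R²w.

(F1), (F2)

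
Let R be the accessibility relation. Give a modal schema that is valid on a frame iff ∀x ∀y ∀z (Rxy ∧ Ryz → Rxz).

□q → □□q

A defining formula is □q → □□q (the 4 axiom).
Suppose □q→□□q is valid. Take Rxy, Ryz and set V(q)={w : Rxw}. Then □q at x, so □□q at x, so □q at y, so q at z, i.e. Rxz.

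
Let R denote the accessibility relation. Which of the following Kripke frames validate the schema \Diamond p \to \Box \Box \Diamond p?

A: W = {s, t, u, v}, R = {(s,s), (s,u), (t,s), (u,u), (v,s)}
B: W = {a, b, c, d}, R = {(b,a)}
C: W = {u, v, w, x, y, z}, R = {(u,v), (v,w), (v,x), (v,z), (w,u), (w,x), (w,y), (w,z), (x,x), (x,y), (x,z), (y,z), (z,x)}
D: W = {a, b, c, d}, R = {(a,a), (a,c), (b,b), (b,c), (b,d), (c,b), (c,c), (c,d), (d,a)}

B

The schema corresponds to a generalized confluence (Geach) condition: \forall x \forall y \forall z ((xRy \wedge x R^2 z) \to \exists w (y = w \wedge zRw)).
A: fails — sRs, sR²u but no w with s=w and uRw.
B: satisfies the condition.
C: fails — uRv, uR²w but no t with v=t and wRt.
D: fails — aRa, aR²b but no w with a=w and bRw.
Valid on: B.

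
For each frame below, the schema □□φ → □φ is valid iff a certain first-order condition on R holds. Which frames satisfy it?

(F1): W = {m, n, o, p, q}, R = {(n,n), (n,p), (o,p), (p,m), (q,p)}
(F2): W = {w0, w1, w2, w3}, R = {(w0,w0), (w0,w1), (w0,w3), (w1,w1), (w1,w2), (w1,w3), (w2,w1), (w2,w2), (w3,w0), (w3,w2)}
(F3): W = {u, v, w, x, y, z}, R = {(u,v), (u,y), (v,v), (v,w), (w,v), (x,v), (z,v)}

(F2)

This is the axiom for density; its first-order frame correspondent is ∀x ∀y (Rxy → ∃z (Rxz ∧ Rzy)).
(F1): fails — Rop but no z with Roz and Rzp.
(F2): ✓.
(F3): fails — Ruy but no t with Rut and Rty.
Valid on: (F2).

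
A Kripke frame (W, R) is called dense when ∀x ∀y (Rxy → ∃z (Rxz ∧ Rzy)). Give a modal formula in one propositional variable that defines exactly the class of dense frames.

The condition is density. The C4 schema □□ψ → □ψ defines it.

□□ψ → □ψ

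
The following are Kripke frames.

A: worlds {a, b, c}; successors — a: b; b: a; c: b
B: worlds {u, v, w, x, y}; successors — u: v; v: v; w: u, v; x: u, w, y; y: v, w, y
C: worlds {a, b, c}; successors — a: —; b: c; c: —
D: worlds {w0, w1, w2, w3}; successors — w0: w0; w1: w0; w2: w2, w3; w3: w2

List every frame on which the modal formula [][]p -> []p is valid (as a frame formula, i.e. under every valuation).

D

This is the axiom for density; its first-order frame correspondent is forall x forall y (Rxy -> exists z (Rxz & Rzy)).
A: fails — Rab but no z with Raz and Rzb.
B: fails — Rwu but no z with Rwz and Rzu.
C: fails — Rbc but no z with Rbz and Rzc.
D: satisfies the condition.
Valid on: D.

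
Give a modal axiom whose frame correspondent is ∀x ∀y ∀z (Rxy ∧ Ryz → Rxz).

The condition is transitivity. The 4 schema □q → □□q defines it.

□q → □□q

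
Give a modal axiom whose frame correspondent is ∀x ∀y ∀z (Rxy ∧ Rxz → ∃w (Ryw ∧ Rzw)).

◇□p → □◇p

This is convergence; the standard corresponding axiom is .2: ◇□p → □◇p.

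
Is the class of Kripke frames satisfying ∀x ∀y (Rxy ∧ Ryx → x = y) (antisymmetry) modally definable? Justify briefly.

No

Any modally definable frame class is closed under surjective bounded morphisms.
The 6-cycle (worlds 0,1,2,3,4,5 with 0→1→2→3→4→5→0) is antisymmetric. Sending even-indexed worlds to • and odd-indexed worlds to ∘ is a surjective bounded morphism onto the two-world frame with •↔∘, which is not antisymmetric.
So the class is not modally definable.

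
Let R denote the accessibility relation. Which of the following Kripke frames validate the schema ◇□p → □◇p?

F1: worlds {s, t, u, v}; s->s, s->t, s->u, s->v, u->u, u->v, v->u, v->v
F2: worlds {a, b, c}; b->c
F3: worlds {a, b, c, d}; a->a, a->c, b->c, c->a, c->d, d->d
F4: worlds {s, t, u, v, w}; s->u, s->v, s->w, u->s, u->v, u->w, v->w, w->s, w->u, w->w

This is the axiom for convergence; its first-order frame correspondent is ∀x ∀y ∀z (Rxy ∧ Rxz → ∃w (Ryw ∧ Rzw)).
F1: fails — Rsv and Rst but v and t have no common successor.
F2: fails — Rbc and Rbc but c and c have no common successor.
F3: fails — Rcd and Rca but d and a have no common successor.
F4: holds.
Valid on: F4.

F4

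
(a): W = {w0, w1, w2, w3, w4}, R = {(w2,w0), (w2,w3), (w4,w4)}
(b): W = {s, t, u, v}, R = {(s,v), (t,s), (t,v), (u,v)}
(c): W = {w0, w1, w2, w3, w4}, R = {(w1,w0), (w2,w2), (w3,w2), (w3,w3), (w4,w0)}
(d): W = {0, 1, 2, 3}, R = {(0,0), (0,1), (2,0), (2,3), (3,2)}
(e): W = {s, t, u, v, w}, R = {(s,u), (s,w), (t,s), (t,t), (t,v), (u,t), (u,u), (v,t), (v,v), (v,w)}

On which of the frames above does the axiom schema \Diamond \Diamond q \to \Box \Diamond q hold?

(a)

The schema corresponds to a generalized confluence (Geach) condition: \forall x \forall y \forall z ((x R^2 y \wedge xRz) \to \exists w (y = w \wedge zRw)).
(a): holds.
(b): fails — tR²v, tRv but no w with v=w and vRw.
(c): fails — w3R²w3, w3Rw2 but no w with w3=w and w2Rw.
(d): fails — 0R²0, 0R1 but no w with 0=w and 1Rw.
(e): fails — sR²t, sRw but no w* with t=w* and wRw*.
Valid on: (a).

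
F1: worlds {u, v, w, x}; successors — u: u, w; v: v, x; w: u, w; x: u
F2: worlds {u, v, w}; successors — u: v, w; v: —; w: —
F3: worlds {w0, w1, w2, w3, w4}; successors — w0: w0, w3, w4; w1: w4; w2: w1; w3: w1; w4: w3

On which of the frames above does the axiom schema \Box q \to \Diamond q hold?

F1, F3

Frame correspondent (Sahlqvist): \forall x \exists y Rxy — i.e. seriality.
F1: holds.
F2: fails — world v has no successor.
F3: holds.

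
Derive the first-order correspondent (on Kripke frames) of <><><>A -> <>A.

This is a Sahlqvist (Geach-type) schema ◇^3□^0A → □^0◇^1A.
First-order correspondent: forall x forall y (x R^3 y -> exists w (y = w & xRw)).

forall x forall y (x R^3 y -> exists w (y = w & xRw))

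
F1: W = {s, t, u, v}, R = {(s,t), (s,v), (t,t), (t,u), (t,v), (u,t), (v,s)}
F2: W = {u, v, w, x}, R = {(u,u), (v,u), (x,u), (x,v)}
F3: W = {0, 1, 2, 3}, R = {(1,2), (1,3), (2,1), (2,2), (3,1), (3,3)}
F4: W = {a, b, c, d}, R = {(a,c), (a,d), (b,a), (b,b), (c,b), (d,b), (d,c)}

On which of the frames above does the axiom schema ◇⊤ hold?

F1, F4

Frame correspondent (Sahlqvist): ∀x ∃y Rxy — i.e. seriality.
F1: ✓.
F2: fails — world w has no successor.
F3: fails — world 0 has no successor.
F4: ✓.
Valid on: F1, F4.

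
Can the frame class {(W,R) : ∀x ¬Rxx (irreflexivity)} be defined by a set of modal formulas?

No — not modally definable

If a class were modally definable it would be closed under surjective bounded morphisms (Goldblatt–Thomason).
The 2-cycle (worlds w0,w1 with w0→w1→w0) is irreflexive, and the map sending every world to a single reflexive point • is a surjective bounded morphism (forth: every edge maps to (•,•); back: every world has a successor). So any modal formula valid on the 2-cycle is also valid on the reflexive point, which is not irreflexive.
So the class is not modally definable.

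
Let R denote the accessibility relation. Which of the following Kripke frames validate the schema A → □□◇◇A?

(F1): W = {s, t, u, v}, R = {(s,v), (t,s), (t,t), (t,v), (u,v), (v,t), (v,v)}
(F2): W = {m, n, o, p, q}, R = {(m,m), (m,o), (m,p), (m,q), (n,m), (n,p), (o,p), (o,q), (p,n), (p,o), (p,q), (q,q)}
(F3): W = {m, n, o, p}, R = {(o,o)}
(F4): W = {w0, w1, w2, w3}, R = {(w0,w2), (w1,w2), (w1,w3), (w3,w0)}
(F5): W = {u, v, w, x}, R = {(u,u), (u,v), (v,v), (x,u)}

Frame correspondent (Sahlqvist): ∀x ∀z (xR²z → ∃w (x = w ∧ zR²w)) — i.e. a generalized confluence (Geach) condition.
(F1): fails — uR²t but no w with u=w and tR²w.
(F2): fails — mR²o but no w with m=w and oR²w.
(F3): ✓.
(F4): fails — w1R²w0 but no w with w1=w and w0R²w.
(F5): fails — uR²v but no t with u=t and vR²t.

(F3)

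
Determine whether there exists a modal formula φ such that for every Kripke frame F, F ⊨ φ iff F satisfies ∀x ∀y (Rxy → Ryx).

Definable; p → □◇p defines it

This is a Sahlqvist condition; the B axiom p → □◇p defines it.
Suppose p→□◇p is valid. Take Rxy and set V(p)={x}. Then p at x, so □◇p at x, so ◇p at y, so some z with Ryz has p; z=x, i.e. Ryx.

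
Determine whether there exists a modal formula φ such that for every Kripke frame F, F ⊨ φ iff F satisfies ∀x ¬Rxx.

Any modally definable frame class is closed under surjective bounded morphisms.
The 2-cycle (worlds s,t with s→t→s) is irreflexive, and the map sending every world to a single reflexive point • is a surjective bounded morphism (forth: every edge maps to (•,•); back: every world has a successor). So any modal formula valid on the 2-cycle is also valid on the reflexive point, which is not irreflexive.
So no modal formula (or set of formulas) defines exactly the irreflexive frames.

No — not modally definable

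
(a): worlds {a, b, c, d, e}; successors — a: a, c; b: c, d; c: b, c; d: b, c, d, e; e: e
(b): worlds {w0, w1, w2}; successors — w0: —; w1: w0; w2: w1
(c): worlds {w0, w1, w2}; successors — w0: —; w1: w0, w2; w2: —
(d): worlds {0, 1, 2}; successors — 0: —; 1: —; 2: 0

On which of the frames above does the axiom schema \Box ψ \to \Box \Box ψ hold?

Frame correspondent (Sahlqvist): \forall x \forall y \forall z (Rxy \wedge Ryz \to Rxz) — i.e. transitivity.
(a): fails — Rbc and Rcb but not Rbb.
(b): fails — Rw2w1 and Rw1w0 but not Rw2w0.
(c): satisfies the condition.
(d): satisfies the condition.

(c), (d)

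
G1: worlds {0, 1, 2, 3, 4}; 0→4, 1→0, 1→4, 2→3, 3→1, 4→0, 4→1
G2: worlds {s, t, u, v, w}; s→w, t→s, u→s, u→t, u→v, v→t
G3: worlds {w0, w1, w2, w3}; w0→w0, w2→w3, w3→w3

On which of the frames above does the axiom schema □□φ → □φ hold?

Frame correspondent (Sahlqvist): ∀x ∀y (Rxy → ∃z (Rxz ∧ Rzy)) — i.e. density.
G1: fails — R31 but no z with R3z and Rz1.
G2: fails — Ruv but no z with Ruz and Rzv.
G3: holds.
Valid on: G3.

G3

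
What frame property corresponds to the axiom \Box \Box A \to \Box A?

density

Suppose □□A→□A is valid. Take Rxy and set V(A)={w : xR²w}. Then □□A at x, so □A at x, so A at y, i.e. ∃z(Rxz∧Rzy).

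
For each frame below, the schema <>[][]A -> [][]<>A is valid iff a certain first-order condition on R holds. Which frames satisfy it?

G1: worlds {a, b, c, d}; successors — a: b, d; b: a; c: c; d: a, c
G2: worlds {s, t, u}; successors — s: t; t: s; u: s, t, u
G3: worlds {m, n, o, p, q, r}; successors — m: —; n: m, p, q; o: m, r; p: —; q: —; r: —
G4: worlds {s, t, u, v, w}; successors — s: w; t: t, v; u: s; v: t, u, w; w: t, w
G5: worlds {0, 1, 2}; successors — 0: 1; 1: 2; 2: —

The schema corresponds to a generalized confluence (Geach) condition: forall x forall y forall z ((xRy & x R^2 z) -> exists w (y R^2 w & zRw)).
G1: fails — aRb, aR²c but no w with bR²w and cRw.
G2: fails — uRs, uR²s but no w with sR²w and sRw.
G3: condition met.
G4: fails — tRt, tR²u but no w* with tR²w* and uRw*.
G5: fails — 0R1, 0R²2 but no w with 1R²w and 2Rw.
Valid on: G3.

G3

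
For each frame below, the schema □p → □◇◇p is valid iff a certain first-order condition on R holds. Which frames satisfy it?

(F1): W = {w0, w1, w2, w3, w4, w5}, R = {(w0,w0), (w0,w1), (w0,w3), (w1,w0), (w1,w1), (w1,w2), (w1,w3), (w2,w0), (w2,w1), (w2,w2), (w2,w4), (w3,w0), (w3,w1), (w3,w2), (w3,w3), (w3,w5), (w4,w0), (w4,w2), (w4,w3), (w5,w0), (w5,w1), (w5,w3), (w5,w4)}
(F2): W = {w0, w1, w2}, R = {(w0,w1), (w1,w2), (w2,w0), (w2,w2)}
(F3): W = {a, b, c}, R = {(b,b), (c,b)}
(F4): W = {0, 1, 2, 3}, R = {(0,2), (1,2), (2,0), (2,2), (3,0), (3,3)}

This is the axiom for a generalized confluence (Geach) condition; its first-order frame correspondent is ∀x ∀z (xRz → ∃w (xRw ∧ zR²w)).
(F1): ✓.
(F2): fails — w0Rw1 but no w with w0Rw and w1R²w.
(F3): ✓.
(F4): ✓.
Valid on: (F1), (F3), (F4).

(F1), (F3), (F4)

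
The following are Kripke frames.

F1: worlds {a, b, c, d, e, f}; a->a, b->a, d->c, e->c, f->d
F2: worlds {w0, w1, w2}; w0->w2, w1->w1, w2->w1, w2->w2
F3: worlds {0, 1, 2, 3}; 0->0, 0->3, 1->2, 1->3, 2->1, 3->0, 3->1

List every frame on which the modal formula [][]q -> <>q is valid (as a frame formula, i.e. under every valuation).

This is the axiom for a generalized confluence (Geach) condition; its first-order frame correspondent is forall x exists w (x R^2 w & xRw).
F1: fails — at c but no w with cR²w and cRw.
F2: satisfies the condition.
F3: fails — at 1 but no w with 1R²w and 1Rw.

F2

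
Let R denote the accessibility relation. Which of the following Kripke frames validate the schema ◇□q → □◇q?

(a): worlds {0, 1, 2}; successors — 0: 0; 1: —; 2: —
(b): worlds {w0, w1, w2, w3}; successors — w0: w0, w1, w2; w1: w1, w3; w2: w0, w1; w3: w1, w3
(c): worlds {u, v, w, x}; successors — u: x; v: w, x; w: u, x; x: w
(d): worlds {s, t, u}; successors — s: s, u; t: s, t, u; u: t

The schema corresponds to convergence: ∀x ∀y ∀z (Rxy ∧ Rxz → ∃w (Ryw ∧ Rzw)).
(a): satisfies the condition.
(b): satisfies the condition.
(c): fails — Rvw and Rvx but w and x have no common successor.
(d): fails — Rsu and Rss but u and s have no common successor.

(a), (b)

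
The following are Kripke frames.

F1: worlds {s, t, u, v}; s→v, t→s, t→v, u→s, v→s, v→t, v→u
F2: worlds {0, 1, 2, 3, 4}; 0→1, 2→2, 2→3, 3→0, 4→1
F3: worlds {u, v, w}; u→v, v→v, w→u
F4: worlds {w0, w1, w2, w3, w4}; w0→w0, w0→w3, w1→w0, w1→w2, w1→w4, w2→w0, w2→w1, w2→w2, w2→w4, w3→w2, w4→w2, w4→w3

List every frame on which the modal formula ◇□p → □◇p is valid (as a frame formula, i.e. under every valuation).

Frame correspondent (Sahlqvist): ∀x ∀y ∀z (Rxy ∧ Rxz → ∃w (Ryw ∧ Rzw)) — i.e. convergence.
F1: fails — Rtv and Rts but v and s have no common successor.
F2: fails — R01 and R01 but 1 and 1 have no common successor.
F3: ✓.
F4: fails — Rw0w0 and Rw0w3 but w0 and w3 have no common successor.

F3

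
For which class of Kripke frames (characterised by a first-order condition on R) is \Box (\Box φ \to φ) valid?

Shift-reflexivity

Suppose □(□φ→φ) is valid. Take Rxy and set V(φ)={w : Ryw}. Then at y, □φ holds; since □(□φ→φ) at x, □φ→φ at y, so φ at y, i.e. Ryy.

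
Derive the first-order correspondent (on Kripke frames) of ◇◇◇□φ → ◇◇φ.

This is a Sahlqvist (Geach-type) schema ◇^3□^1φ → □^0◇^2φ.
Minimal-valuation argument: fix x; take any y with xR^3y and any z with xR^0z. Set V(φ) to the set of worlds R-reachable from y in exactly 1 step. Then □^1φ holds at y, so the antecedent holds at x; validity forces ◇^2φ at z, giving a w with zR^2w and yR^1w.
First-order correspondent: ∀x ∀y (xR³y → ∃w (yRw ∧ xR²w)).

∀x ∀y (xR³y → ∃w (yRw ∧ xR²w))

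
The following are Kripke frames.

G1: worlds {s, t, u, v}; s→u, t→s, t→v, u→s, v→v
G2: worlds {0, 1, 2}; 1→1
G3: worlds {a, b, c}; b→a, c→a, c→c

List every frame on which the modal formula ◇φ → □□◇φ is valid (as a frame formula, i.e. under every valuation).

G2

The schema corresponds to a generalized confluence (Geach) condition: ∀x ∀y ∀z ((xRy ∧ xR²z) → ∃w (y = w ∧ zRw)).
G1: fails — tRs, tR²v but no w with s=w and vRw.
G2: holds.
G3: fails — cRa, cR²a but no w with a=w and aRw.
Valid on: G2.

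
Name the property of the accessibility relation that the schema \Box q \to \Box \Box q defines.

Suppose □q→□□q is valid. Take Rxy, Ryz and set V(q)={w : Rxw}. Then □q at x, so □□q at x, so □q at y, so q at z, i.e. Rxz.

Transitivity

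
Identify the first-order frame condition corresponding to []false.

This is the Ver axiom.
Its frame correspondent is emptiness of R — forall x forall y ~Rxy.

Emptiness of R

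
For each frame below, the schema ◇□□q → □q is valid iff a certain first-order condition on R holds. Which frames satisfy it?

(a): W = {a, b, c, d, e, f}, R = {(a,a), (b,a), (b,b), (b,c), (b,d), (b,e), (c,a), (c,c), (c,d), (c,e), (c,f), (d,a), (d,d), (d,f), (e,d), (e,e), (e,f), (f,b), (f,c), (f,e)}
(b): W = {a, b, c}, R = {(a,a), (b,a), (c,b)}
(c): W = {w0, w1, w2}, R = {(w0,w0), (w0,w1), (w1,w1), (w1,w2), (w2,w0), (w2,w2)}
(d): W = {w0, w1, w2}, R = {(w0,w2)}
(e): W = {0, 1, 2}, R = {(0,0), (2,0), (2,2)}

(c)

The schema corresponds to a generalized confluence (Geach) condition: ∀x ∀y ∀z ((xRy ∧ xRz) → ∃w (yR²w ∧ z = w)).
(a): fails — bRa, bRb but no w with aR²w and b=w.
(b): fails — cRb, cRb but no w with bR²w and b=w.
(c): satisfies the condition.
(d): fails — w0Rw2, w0Rw2 but no w with w2R²w and w2=w.
(e): fails — 2R0, 2R2 but no w with 0R²w and 2=w.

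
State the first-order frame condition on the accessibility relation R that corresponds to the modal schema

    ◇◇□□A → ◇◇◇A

∀x ∀y (xR²y → ∃w (yR²w ∧ xR³w))

This is a Sahlqvist (Geach-type) schema ◇^2□^2A → □^0◇^3A.
Minimal-valuation argument: fix x; take any y with xR^2y and any z with xR^0z. Set V(A) to the set of worlds R-reachable from y in exactly 2 steps. Then □^2A holds at y, so the antecedent holds at x; validity forces ◇^3A at z, giving a w with zR^3w and yR^2w.
First-order correspondent: ∀x ∀y (xR²y → ∃w (yR²w ∧ xR³w)).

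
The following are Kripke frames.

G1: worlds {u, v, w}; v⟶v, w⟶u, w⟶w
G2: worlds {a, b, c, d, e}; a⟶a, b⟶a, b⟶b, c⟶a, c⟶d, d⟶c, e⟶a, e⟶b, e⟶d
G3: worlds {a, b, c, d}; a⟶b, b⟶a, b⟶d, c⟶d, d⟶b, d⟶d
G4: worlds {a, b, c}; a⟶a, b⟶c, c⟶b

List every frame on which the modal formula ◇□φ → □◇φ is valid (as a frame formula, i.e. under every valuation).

The schema corresponds to convergence: ∀x ∀y ∀z (Rxy ∧ Rxz → ∃w (Ryw ∧ Rzw)).
G1: fails — Rww and Rwu but w and u have no common successor.
G2: fails — Rcd and Rca but d and a have no common successor.
G3: condition met.
G4: condition met.
Valid on: G3, G4.

G3, G4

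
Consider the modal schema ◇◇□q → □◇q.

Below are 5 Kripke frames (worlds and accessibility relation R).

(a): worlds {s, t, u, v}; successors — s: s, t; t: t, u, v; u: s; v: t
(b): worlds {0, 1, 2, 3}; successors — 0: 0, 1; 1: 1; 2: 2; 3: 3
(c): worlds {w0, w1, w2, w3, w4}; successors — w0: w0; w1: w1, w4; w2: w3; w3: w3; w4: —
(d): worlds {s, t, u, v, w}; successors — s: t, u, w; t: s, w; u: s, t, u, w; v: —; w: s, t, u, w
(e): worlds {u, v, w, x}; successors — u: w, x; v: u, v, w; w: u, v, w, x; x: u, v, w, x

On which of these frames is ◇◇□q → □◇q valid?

(b), (d), (e)

The schema corresponds to a generalized confluence (Geach) condition: ∀x ∀y ∀z ((xR²y ∧ xRz) → ∃w (yRw ∧ zRw)).
(a): fails — sR²u, sRt but no w with uRw and tRw.
(b): holds.
(c): fails — w1R²w1, w1Rw4 but no w with w1Rw and w4Rw.
(d): holds.
(e): holds.
Valid on: (b), (d), (e).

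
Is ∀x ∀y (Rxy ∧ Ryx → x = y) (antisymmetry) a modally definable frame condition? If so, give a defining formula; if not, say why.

Modal frame validity is preserved under surjective bounded morphisms.
The 4-cycle (worlds 0,1,2,3 with 0→1→2→3→0) is antisymmetric. Sending even-indexed worlds to a and odd-indexed worlds to b is a surjective bounded morphism onto the two-world frame with a↔b, which is not antisymmetric.
So no modal formula (or set of formulas) defines exactly the antisymmetric frames.

No — not modally definable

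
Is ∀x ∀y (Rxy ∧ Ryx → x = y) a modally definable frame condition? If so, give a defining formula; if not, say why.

Any modally definable frame class is closed under surjective bounded morphisms.
The 6-cycle (worlds 0,1,2,3,4,5 with 0→1→2→3→4→5→0) is antisymmetric. Sending even-indexed worlds to a and odd-indexed worlds to b is a surjective bounded morphism onto the two-world frame with a↔b, which is not antisymmetric.
Hence antisymmetry is not modally definable.

Not modally definable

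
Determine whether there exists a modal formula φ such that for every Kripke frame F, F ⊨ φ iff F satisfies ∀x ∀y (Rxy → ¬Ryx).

If a class were modally definable it would be closed under surjective bounded morphisms (Goldblatt–Thomason).
The 4-cycle (worlds w0,w1,w2,w3 with w0→w1→w2→w3→w0) is asymmetric. Mapping every world to a single reflexive point • is a surjective bounded morphism, and the reflexive point is not asymmetric (R•• but asymmetry requires ¬R••).
Hence asymmetry is not modally definable.

Not definable by any modal formula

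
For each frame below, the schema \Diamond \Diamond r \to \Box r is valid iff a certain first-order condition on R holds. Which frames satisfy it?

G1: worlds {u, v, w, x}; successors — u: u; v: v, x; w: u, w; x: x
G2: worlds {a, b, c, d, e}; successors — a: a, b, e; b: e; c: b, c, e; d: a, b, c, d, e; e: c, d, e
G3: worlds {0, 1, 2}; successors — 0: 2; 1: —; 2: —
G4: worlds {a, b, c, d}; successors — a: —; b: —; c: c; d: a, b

This is the axiom for a generalized confluence (Geach) condition; its first-order frame correspondent is \forall x \forall y \forall z ((x R^2 y \wedge xRz) \to \exists w (y = w \wedge z = w)).
G1: fails — vR²v, vRx but v ≠ x.
G2: fails — aR²a, aRb but a ≠ b.
G3: condition met.
G4: condition met.

G3, G4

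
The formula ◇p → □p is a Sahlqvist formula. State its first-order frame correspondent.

This is the CD axiom.
Its frame correspondent is partial functionality — ∀x ∀y ∀z (Rxy ∧ Rxz → y = z).

partial functionality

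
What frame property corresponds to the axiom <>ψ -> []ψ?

partial functionality

This schema is the CD axiom.
Its frame correspondent is partial functionality — forall x forall y forall z (Rxy & Rxz -> y = z).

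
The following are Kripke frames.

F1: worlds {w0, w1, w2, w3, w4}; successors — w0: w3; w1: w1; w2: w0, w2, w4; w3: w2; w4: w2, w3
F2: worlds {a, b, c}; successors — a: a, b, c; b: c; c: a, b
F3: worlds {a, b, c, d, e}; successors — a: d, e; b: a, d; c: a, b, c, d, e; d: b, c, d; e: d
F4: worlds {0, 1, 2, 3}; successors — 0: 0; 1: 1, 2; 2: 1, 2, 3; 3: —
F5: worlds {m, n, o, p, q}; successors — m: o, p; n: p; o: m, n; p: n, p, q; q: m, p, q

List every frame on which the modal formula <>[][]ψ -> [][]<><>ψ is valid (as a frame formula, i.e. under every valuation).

The schema corresponds to a generalized confluence (Geach) condition: forall x forall y forall z ((xRy & x R^2 z) -> exists w (y R^2 w & z R^2 w)).
F1: condition met.
F2: condition met.
F3: condition met.
F4: fails — 1R1, 1R²3 but no w with 1R²w and 3R²w.
F5: condition met.

F1, F2, F3, F5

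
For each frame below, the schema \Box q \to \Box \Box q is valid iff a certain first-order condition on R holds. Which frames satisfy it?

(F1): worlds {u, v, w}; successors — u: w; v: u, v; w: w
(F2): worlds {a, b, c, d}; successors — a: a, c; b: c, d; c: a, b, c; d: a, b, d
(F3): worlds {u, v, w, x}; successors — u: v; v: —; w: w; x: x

(F3)

The schema corresponds to transitivity: \forall x \forall y \forall z (Rxy \wedge Ryz \to Rxz).
(F1): fails — Rvu and Ruw but not Rvw.
(F2): fails — Rbc and Rcb but not Rbb.
(F3): holds.
Valid on: (F3).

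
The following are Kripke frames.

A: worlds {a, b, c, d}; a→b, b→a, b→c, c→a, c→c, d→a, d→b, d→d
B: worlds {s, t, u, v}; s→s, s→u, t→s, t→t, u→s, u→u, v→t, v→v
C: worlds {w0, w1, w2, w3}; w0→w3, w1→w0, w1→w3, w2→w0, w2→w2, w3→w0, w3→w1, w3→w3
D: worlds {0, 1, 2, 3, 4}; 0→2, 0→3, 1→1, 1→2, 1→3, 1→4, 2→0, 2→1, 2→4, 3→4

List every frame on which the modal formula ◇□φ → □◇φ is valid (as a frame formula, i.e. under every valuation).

Frame correspondent (Sahlqvist): ∀x ∀y ∀z (Rxy ∧ Rxz → ∃w (Ryw ∧ Rzw)) — i.e. convergence.
A: fails — Rbc and Rba but c and a have no common successor.
B: holds.
C: fails — Rw2w0 and Rw2w2 but w0 and w2 have no common successor.
D: fails — R12 and R14 but 2 and 4 have no common successor.

B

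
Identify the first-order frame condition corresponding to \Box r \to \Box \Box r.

Transitivity

Suppose □r→□□r is valid. Take Rxy, Ryz and set V(r)={w : Rxw}. Then □r at x, so □□r at x, so □r at y, so r at z, i.e. Rxz.
Conversely, any frame satisfying \forall x \forall y \forall z (Rxy \wedge Ryz \to Rxz) validates the schema.
Frame condition: \forall x \forall y \forall z (Rxy \wedge Ryz \to Rxz).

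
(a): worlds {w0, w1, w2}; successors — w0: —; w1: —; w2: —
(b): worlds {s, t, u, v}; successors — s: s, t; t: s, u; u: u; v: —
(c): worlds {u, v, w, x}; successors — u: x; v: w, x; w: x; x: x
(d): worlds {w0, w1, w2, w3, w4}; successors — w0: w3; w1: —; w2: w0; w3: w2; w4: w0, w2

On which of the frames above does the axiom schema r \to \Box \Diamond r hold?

(a)

The schema corresponds to symmetry: \forall x \forall y (Rxy \to Ryx).
(a): satisfies the condition.
(b): fails — Rtu but not Rut.
(c): fails — Rwx but not Rxw.
(d): fails — Rw3w2 but not Rw2w3.
Valid on: (a).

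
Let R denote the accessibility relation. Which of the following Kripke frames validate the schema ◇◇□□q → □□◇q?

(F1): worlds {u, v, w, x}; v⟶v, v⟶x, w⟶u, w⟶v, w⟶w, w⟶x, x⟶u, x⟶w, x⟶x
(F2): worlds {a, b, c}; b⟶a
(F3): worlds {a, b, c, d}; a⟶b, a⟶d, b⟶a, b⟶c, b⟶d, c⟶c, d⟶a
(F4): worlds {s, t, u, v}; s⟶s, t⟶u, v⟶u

The schema corresponds to a generalized confluence (Geach) condition: ∀x ∀y ∀z ((xR²y ∧ xR²z) → ∃w (yR²w ∧ zRw)).
(F1): fails — vR²u, vR²u but no t with uR²t and uRt.
(F2): satisfies the condition.
(F3): fails — aR²c, aR²a but no w with cR²w and aRw.
(F4): satisfies the condition.
Valid on: (F2), (F4).

(F2), (F4)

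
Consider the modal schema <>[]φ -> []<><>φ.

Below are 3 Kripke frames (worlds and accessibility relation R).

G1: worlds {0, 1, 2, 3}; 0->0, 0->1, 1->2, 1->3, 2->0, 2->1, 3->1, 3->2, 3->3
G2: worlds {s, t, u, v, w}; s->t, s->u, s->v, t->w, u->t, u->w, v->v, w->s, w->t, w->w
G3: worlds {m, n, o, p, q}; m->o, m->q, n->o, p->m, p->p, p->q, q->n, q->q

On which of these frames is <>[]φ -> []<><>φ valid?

G1

Frame correspondent (Sahlqvist): forall x forall y forall z ((xRy & xRz) -> exists w (yRw & z R^2 w)) — i.e. a generalized confluence (Geach) condition.
G1: holds.
G2: fails — sRt, sRv but no w* with tRw* and vR²w*.
G3: fails — mRo, mRo but no w with oRw and oR²w.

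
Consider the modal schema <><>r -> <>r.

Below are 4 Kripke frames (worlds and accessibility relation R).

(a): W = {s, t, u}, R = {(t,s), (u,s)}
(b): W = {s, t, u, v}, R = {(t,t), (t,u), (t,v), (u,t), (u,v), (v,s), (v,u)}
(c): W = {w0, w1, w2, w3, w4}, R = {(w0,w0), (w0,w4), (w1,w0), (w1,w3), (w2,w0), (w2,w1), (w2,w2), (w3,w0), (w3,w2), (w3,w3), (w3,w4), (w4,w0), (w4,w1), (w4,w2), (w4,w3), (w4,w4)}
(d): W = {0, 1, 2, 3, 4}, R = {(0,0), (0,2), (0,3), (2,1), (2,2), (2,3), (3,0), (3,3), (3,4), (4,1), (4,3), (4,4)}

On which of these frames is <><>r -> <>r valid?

(a)

Frame correspondent (Sahlqvist): forall x forall y forall z (Rxy & Ryz -> Rxz) — i.e. transitivity.
(a): condition met.
(b): fails — Ruv and Rvu but not Ruu.
(c): fails — Rw1w0 and Rw0w4 but not Rw1w4.
(d): fails — R34 and R41 but not R31.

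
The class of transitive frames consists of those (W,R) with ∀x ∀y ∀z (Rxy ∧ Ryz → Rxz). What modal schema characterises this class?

□q → □□q

The condition is transitivity. The 4 schema □q → □□q defines it.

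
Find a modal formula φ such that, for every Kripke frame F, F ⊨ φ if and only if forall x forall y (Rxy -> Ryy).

□(□p → p)

This is shift-reflexivity; the standard corresponding axiom is T□: □(□p → p).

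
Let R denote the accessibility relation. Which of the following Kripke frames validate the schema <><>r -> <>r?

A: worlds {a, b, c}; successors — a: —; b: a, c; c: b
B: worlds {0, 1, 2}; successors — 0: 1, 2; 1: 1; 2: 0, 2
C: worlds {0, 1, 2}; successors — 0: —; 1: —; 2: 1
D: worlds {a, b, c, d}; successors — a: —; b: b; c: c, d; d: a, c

C

The schema corresponds to transitivity: forall x forall y forall z (Rxy & Ryz -> Rxz).
A: fails — Rcb and Rba but not Rca.
B: fails — R02 and R20 but not R00.
C: condition met.
D: fails — Rcd and Rda but not Rca.
Valid on: C.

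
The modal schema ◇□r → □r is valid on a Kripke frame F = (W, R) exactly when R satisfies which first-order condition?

the Euclidean property: ∀x ∀y ∀z (Rxy ∧ Rxz → Ryz)

Replacing r by ¬r and contraposing gives the equivalent schema ◇r → □◇r.
Suppose ◇r→□◇r is valid. Take Rxy, Rxz and set V(r)={y}. Then ◇r at x, so □◇r at x, so ◇r at z, so some w with Rzw has r; w=y, i.e. Rzy. By symmetry of the argument, Ryz.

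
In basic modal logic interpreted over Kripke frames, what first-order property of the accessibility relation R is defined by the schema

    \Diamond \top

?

◇⊤ holds at w iff w has a successor, so frame-validity of ◇⊤ is exactly seriality. Equivalently via □φ → ◇φ:
Suppose □φ→◇φ is valid. At any x set V(φ)=W. Then □φ at x, so ◇φ at x, so x has a successor.

seriality: \forall x \exists y Rxy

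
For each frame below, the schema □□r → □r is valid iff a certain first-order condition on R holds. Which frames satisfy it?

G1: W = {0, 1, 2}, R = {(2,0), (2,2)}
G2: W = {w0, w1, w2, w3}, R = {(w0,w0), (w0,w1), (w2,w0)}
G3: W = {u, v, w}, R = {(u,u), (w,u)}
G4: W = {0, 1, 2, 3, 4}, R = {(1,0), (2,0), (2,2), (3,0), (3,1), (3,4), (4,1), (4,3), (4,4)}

Frame correspondent (Sahlqvist): ∀x ∀y (Rxy → ∃z (Rxz ∧ Rzy)) — i.e. density.
G1: holds.
G2: holds.
G3: holds.
G4: fails — R10 but no z with R1z and Rz0.
Valid on: G1, G2, G3.

G1, G2, G3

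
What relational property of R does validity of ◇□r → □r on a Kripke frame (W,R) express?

the Euclidean property: ∀x ∀y ∀z (Rxy ∧ Rxz → Ryz)

This is a form of the 5 axiom.
It corresponds to the Euclidean property: ∀x ∀y ∀z (Rxy ∧ Rxz → Ryz).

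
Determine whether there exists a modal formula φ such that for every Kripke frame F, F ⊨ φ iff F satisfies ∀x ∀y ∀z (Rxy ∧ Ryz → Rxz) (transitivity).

Yes, by □q → □□q

This is a Sahlqvist condition; the 4 axiom □q → □□q defines it.
Suppose □q→□□q is valid. Take Rxy, Ryz and set V(q)={w : Rxw}. Then □q at x, so □□q at x, so □q at y, so q at z, i.e. Rxz.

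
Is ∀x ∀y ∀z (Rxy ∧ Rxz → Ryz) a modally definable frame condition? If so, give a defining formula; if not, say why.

Yes: it is the Euclidean property, defined by the 5 schema ◇r → □◇r.
Suppose ◇r→□◇r is valid. Take Rxy, Rxz and set V(r)={y}. Then ◇r at x, so □◇r at x, so ◇r at z, so some w with Rzw has r; w=y, i.e. Rzy. By symmetry of the argument, Ryz.

Yes, by ◇r → □◇r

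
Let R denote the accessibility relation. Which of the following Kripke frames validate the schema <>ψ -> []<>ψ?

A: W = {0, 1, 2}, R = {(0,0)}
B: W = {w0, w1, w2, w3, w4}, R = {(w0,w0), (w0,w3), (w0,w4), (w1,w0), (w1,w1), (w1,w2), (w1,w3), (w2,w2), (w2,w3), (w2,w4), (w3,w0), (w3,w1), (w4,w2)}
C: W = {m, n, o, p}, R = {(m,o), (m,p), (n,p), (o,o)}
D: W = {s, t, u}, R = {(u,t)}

A

The schema corresponds to the Euclidean property: forall x forall y forall z (Rxy & Rxz -> Ryz).
A: satisfies the condition.
B: fails — Rw0w4 and Rw0w4 but not Rw4w4.
C: fails — Rmo and Rmp but not Rop.
D: fails — Rut and Rut but not Rtt.
Valid on: A.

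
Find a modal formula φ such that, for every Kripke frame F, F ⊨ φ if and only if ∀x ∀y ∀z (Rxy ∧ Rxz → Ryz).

◇p → □◇p

A defining formula is ◇p → □◇p (the 5 axiom).
Suppose ◇p→□◇p is valid. Take Rxy, Rxz and set V(p)={y}. Then ◇p at x, so □◇p at x, so ◇p at z, so some w with Rzw has p; w=y, i.e. Rzy. By symmetry of the argument, Ryz.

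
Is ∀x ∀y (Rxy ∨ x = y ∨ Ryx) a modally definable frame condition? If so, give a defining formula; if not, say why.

Modal frame validity is preserved under disjoint unions.
Take 3 disjoint single-world reflexive frames: each is trivially connected, but their disjoint union has 3 worlds with no edge between distinct components, so it is not connected.
Hence connectedness of R is not modally definable.

Not modally definable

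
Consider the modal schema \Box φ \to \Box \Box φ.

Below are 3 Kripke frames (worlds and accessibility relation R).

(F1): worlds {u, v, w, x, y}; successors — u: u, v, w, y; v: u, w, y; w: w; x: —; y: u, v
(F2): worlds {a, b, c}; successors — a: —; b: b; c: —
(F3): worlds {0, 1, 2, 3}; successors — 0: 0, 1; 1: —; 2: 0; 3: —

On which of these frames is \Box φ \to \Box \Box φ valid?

(F2)

This is the axiom for transitivity; its first-order frame correspondent is \forall x \forall y \forall z (Rxy \wedge Ryz \to Rxz).
(F1): fails — Rvu and Ruv but not Rvv.
(F2): holds.
(F3): fails — R20 and R01 but not R21.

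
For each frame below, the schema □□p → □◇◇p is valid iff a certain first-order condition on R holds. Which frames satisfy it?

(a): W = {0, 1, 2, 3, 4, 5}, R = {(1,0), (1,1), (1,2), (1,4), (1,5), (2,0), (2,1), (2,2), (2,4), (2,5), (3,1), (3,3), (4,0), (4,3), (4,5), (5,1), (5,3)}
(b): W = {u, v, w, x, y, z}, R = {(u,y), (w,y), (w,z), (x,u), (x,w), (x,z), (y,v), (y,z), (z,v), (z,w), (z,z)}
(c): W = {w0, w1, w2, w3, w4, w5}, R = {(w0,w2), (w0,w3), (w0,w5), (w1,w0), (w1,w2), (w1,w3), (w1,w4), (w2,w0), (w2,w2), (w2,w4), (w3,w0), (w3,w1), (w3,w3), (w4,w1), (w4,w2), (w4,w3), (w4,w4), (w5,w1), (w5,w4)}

(c)

The schema corresponds to a generalized confluence (Geach) condition: ∀x ∀z (xRz → ∃w (xR²w ∧ zR²w)).
(a): fails — 1R0 but no w with 1R²w and 0R²w.
(b): fails — yRv but no t with yR²t and vR²t.
(c): ✓.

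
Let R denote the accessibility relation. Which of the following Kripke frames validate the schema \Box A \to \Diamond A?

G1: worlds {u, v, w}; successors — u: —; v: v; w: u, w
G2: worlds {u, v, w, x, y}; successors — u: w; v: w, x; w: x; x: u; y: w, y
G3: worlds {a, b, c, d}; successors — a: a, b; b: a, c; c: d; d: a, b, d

Frame correspondent (Sahlqvist): \forall x \exists y Rxy — i.e. seriality.
G1: fails — world u has no successor.
G2: ✓.
G3: ✓.

G2, G3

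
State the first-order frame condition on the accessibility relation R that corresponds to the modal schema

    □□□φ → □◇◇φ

This is a Sahlqvist (Geach-type) schema ◇^0□^3φ → □^1◇^2φ.
Minimal-valuation argument: fix x; take any y with xR^0y and any z with xR^1z. Set V(φ) to the set of worlds R-reachable from y in exactly 3 steps. Then □^3φ holds at y, so the antecedent holds at x; validity forces ◇^2φ at z, giving a w with zR^2w and yR^3w.
First-order correspondent: ∀x ∀z (xRz → ∃w (xR³w ∧ zR²w)).

∀x ∀z (xRz → ∃w (xR³w ∧ zR²w))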